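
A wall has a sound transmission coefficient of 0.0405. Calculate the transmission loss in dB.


Given values:
  tau = 0.0405
Formula: TL = 10 * log10(1 / tau)
Compute 1 / tau = 1 / 0.0405 = 24.6914
Compute log10(24.6914) = 1.392546
TL = 10 * 1.392546 = 13.93

13.93 dB


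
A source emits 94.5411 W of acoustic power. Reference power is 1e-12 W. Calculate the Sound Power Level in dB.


Given values:
  W = 94.5411 W
  W_ref = 1e-12 W
Formula: SWL = 10 * log10(W / W_ref)
Compute ratio: W / W_ref = 94541100000000
Compute log10: log10(94541100000000) = 13.975621
Multiply: SWL = 10 * 13.975621 = 139.76

139.76 dB


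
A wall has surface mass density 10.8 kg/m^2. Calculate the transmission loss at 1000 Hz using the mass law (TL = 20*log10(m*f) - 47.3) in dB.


Given values:
  m = 10.8 kg/m^2, f = 1000 Hz
Formula: TL = 20 * log10(m * f) - 47.3
Compute m * f = 10.8 * 1000 = 10800.0
Compute log10(10800.0) = 4.033424
Compute 20 * 4.033424 = 80.6685
TL = 80.6685 - 47.3 = 33.37

33.37 dB


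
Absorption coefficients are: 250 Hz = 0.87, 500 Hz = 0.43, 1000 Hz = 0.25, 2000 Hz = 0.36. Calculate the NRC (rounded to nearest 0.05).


Given values:
  a_250 = 0.87, a_500 = 0.43
  a_1000 = 0.25, a_2000 = 0.36
Formula: NRC = (a250 + a500 + a1000 + a2000) / 4
Sum = 0.87 + 0.43 + 0.25 + 0.36 = 1.91
NRC = 1.91 / 4 = 0.4775
Rounded to nearest 0.05: 0.5

0.5


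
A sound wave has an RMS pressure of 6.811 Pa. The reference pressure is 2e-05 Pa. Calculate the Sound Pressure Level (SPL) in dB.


Given values:
  p = 6.811 Pa
  p_ref = 2e-05 Pa
Formula: SPL = 20 * log10(p / p_ref)
Compute ratio: p / p_ref = 6.811 / 2e-05 = 340550
Compute log10: log10(340550) = 5.532181
Multiply: SPL = 20 * 5.532181 = 110.64

110.64 dB


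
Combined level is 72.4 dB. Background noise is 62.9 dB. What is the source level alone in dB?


Given values:
  L_total = 72.4 dB, L_bg = 62.9 dB
Formula: L_source = 10 * log10(10^(L_total/10) - 10^(L_bg/10))
Convert to linear:
  10^(72.4/10) = 17378008.2875
  10^(62.9/10) = 1949844.5998
Difference: 17378008.2875 - 1949844.5998 = 15428163.6877
L_source = 10 * log10(15428163.6877) = 71.88

71.88 dB


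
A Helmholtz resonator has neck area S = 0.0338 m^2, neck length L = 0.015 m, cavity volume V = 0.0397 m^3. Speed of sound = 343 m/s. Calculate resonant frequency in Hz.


Given values:
  S = 0.0338 m^2, L = 0.015 m, V = 0.0397 m^3, c = 343 m/s
Formula: f = (c / (2*pi)) * sqrt(S / (V * L))
Compute V * L = 0.0397 * 0.015 = 0.0005955
Compute S / (V * L) = 0.0338 / 0.0005955 = 56.759
Compute sqrt(56.759) = 7.533857
Compute c / (2*pi) = 343 / 6.283185 = 54.590148
f = 54.590148 * 7.533857 = 411.27

411.27 Hz


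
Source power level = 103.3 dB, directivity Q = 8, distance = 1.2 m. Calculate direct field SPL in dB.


Given values:
  Lw = 103.3 dB, Q = 8, r = 1.2 m
Formula: SPL = Lw + 10 * log10(Q / (4 * pi * r^2))
Compute 4 * pi * r^2 = 4 * pi * 1.2^2 = 18.0956
Compute Q / denom = 8 / 18.0956 = 0.44209642
Compute 10 * log10(0.44209642) = -3.5448
SPL = 103.3 + (-3.5448) = 99.76

99.76 dB


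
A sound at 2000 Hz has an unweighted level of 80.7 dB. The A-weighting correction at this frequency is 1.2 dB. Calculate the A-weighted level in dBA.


Given values:
  SPL = 80.7 dB
  A-weighting at 2000 Hz = 1.2 dB
Formula: L_A = SPL + A_weight
L_A = 80.7 + (1.2)
L_A = 81.9

81.9 dBA


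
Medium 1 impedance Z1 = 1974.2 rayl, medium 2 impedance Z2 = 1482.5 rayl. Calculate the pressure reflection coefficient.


Given values:
  Z1 = 1974.2 rayl, Z2 = 1482.5 rayl
Formula: R = (Z2 - Z1) / (Z2 + Z1)
Numerator: Z2 - Z1 = 1482.5 - 1974.2 = -491.7
Denominator: Z2 + Z1 = 1482.5 + 1974.2 = 3456.7
R = -491.7 / 3456.7 = -0.1422

-0.1422


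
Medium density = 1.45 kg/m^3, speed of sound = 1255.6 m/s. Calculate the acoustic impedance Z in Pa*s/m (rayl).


Given values:
  rho = 1.45 kg/m^3
  c = 1255.6 m/s
Formula: Z = rho * c
Z = 1.45 * 1255.6
Z = 1820.62

1820.62 rayl


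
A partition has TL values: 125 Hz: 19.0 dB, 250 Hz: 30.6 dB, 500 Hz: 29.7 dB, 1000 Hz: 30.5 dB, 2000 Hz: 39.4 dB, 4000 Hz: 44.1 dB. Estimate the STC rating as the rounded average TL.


Given TL values at each frequency:
  125 Hz: 19.0 dB
  250 Hz: 30.6 dB
  500 Hz: 29.7 dB
  1000 Hz: 30.5 dB
  2000 Hz: 39.4 dB
  4000 Hz: 44.1 dB
Formula: STC ~ round(average of TL values)
Sum = 19.0 + 30.6 + 29.7 + 30.5 + 39.4 + 44.1 = 193.3
Average = 193.3 / 6 = 32.22
Rounded: 32

32


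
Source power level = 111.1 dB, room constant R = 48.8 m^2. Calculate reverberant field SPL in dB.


Given values:
  Lw = 111.1 dB, R = 48.8 m^2
Formula: SPL = Lw + 10 * log10(4 / R)
Compute 4 / R = 4 / 48.8 = 0.081967
Compute 10 * log10(0.081967) = -10.8636
SPL = 111.1 + (-10.8636) = 100.24

100.24 dB


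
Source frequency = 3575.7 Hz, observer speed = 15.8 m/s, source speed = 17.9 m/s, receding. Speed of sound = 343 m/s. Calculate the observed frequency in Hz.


Given values:
  f_s = 3575.7 Hz, v_o = 15.8 m/s, v_s = 17.9 m/s
  Direction: receding
Formula: f_o = f_s * (c - v_o) / (c + v_s)
Numerator: c - v_o = 343 - 15.8 = 327.2
Denominator: c + v_s = 343 + 17.9 = 360.9
f_o = 3575.7 * 327.2 / 360.9 = 3241.81

3241.81 Hz


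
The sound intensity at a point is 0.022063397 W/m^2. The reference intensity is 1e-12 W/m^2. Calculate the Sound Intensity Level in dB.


Given values:
  I = 0.022063397 W/m^2
  I_ref = 1e-12 W/m^2
Formula: SIL = 10 * log10(I / I_ref)
Compute ratio: I / I_ref = 22063397000
Compute log10: log10(22063397000) = 10.343672
Multiply: SIL = 10 * 10.343672 = 103.44

103.44 dB


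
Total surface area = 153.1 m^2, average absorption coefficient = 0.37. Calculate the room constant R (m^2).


Given values:
  S = 153.1 m^2, alpha = 0.37
Formula: R = S * alpha / (1 - alpha)
Numerator: 153.1 * 0.37 = 56.647
Denominator: 1 - 0.37 = 0.63
R = 56.647 / 0.63 = 89.92

89.92 m^2


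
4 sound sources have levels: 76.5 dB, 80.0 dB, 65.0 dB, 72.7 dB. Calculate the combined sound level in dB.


Formula: L_total = 10 * log10( sum(10^(Li/10)) )
  Source 1: 10^(76.5/10) = 44668359.2151
  Source 2: 10^(80.0/10) = 100000000.0
  Source 3: 10^(65.0/10) = 3162277.6602
  Source 4: 10^(72.7/10) = 18620871.3666
Sum of linear values = 166451508.2419
L_total = 10 * log10(166451508.2419) = 82.21

82.21 dB


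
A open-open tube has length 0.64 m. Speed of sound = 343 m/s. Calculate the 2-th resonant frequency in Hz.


Given values:
  Tube type: open-open, L = 0.64 m, c = 343 m/s, n = 2
Formula: f_n = n * c / (2 * L)
Compute 2 * L = 2 * 0.64 = 1.28
f = 2 * 343 / 1.28
f = 535.94

535.94 Hz


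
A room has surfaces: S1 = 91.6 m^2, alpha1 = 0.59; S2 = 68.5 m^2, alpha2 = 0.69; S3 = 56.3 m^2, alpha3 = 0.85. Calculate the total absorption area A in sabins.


Given surfaces:
  Surface 1: 91.6 * 0.59 = 54.044
  Surface 2: 68.5 * 0.69 = 47.265
  Surface 3: 56.3 * 0.85 = 47.855
Formula: A = sum(Si * alpha_i)
A = 54.044 + 47.265 + 47.855
A = 149.16

149.16 sabins


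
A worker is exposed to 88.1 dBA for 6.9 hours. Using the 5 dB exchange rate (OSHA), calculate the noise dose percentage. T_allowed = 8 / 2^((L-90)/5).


Given values:
  L = 88.1 dBA, T = 6.9 hours
Formula: T_allowed = 8 / 2^((L - 90) / 5)
Compute exponent: (88.1 - 90) / 5 = -0.38
Compute 2^(-0.38) = 0.768438
T_allowed = 8 / 0.768438 = 10.410729 hours
Dose = (T / T_allowed) * 100
Dose = (6.9 / 10.410729) * 100 = 66.28

66.28 %


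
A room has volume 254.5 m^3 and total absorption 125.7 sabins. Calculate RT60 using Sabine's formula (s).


Given values:
  V = 254.5 m^3
  A = 125.7 sabins
Formula: RT60 = 0.161 * V / A
Numerator: 0.161 * 254.5 = 40.9745
RT60 = 40.9745 / 125.7 = 0.326

0.326 s


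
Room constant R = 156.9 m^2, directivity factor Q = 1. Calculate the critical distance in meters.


Given values:
  R = 156.9 m^2, Q = 1
Formula: d_c = 0.141 * sqrt(Q * R)
Compute Q * R = 1 * 156.9 = 156.9
Compute sqrt(156.9) = 12.526
d_c = 0.141 * 12.526 = 1.766

1.766 m


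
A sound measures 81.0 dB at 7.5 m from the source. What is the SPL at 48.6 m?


Given values:
  SPL1 = 81.0 dB, r1 = 7.5 m, r2 = 48.6 m
Formula: SPL2 = SPL1 - 20 * log10(r2 / r1)
Compute ratio: r2 / r1 = 48.6 / 7.5 = 6.48
Compute log10: log10(6.48) = 0.811575
Compute drop: 20 * 0.811575 = 16.2315
SPL2 = 81.0 - 16.2315 = 64.77

64.77 dB


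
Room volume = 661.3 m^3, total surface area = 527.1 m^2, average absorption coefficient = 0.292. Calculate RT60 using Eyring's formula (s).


Given values:
  V = 661.3 m^3, S = 527.1 m^2, alpha = 0.292
Formula: RT60 = 0.161 * V / (-S * ln(1 - alpha))
Compute ln(1 - 0.292) = ln(0.708) = -0.345311
Denominator: -527.1 * -0.345311 = 182.0134
Numerator: 0.161 * 661.3 = 106.4693
RT60 = 106.4693 / 182.0134 = 0.585

0.585 s


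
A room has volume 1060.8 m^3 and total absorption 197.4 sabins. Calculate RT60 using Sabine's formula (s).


Given values:
  V = 1060.8 m^3
  A = 197.4 sabins
Formula: RT60 = 0.161 * V / A
Numerator: 0.161 * 1060.8 = 170.7888
RT60 = 170.7888 / 197.4 = 0.865

0.865 s


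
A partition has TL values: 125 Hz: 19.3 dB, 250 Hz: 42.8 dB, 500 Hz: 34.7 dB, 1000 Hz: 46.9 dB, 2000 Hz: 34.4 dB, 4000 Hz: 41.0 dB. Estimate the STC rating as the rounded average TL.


Given TL values at each frequency:
  125 Hz: 19.3 dB
  250 Hz: 42.8 dB
  500 Hz: 34.7 dB
  1000 Hz: 46.9 dB
  2000 Hz: 34.4 dB
  4000 Hz: 41.0 dB
Formula: STC ~ round(average of TL values)
Sum = 19.3 + 42.8 + 34.7 + 46.9 + 34.4 + 41.0 = 219.1
Average = 219.1 / 6 = 36.52
Rounded: 37

37


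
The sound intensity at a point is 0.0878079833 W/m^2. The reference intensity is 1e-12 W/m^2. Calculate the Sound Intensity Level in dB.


Given values:
  I = 0.0878079833 W/m^2
  I_ref = 1e-12 W/m^2
Formula: SIL = 10 * log10(I / I_ref)
Compute ratio: I / I_ref = 87807983300
Compute log10: log10(87807983300) = 10.943534
Multiply: SIL = 10 * 10.943534 = 109.44

109.44 dB


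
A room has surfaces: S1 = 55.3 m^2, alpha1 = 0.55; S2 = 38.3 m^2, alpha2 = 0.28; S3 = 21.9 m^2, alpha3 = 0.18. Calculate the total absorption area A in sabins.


Given surfaces:
  Surface 1: 55.3 * 0.55 = 30.415
  Surface 2: 38.3 * 0.28 = 10.724
  Surface 3: 21.9 * 0.18 = 3.942
Formula: A = sum(Si * alpha_i)
A = 30.415 + 10.724 + 3.942
A = 45.08

45.08 sabins


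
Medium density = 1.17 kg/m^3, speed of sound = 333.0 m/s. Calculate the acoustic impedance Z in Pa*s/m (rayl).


Given values:
  rho = 1.17 kg/m^3
  c = 333.0 m/s
Formula: Z = rho * c
Z = 1.17 * 333.0
Z = 389.61

389.61 rayl


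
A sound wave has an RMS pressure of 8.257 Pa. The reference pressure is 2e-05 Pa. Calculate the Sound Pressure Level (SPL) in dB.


Given values:
  p = 8.257 Pa
  p_ref = 2e-05 Pa
Formula: SPL = 20 * log10(p / p_ref)
Compute ratio: p / p_ref = 8.257 / 2e-05 = 412850
Compute log10: log10(412850) = 5.615792
Multiply: SPL = 20 * 5.615792 = 112.32

112.32 dB


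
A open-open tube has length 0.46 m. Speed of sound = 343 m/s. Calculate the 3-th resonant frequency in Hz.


Given values:
  Tube type: open-open, L = 0.46 m, c = 343 m/s, n = 3
Formula: f_n = n * c / (2 * L)
Compute 2 * L = 2 * 0.46 = 0.92
f = 3 * 343 / 0.92
f = 1118.48

1118.48 Hz


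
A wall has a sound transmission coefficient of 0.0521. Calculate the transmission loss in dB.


Given values:
  tau = 0.0521
Formula: TL = 10 * log10(1 / tau)
Compute 1 / tau = 1 / 0.0521 = 19.1939
Compute log10(19.1939) = 1.283163
TL = 10 * 1.283163 = 12.83

12.83 dB


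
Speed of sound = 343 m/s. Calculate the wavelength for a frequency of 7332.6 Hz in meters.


Given values:
  c = 343 m/s, f = 7332.6 Hz
Formula: lambda = c / f
lambda = 343 / 7332.6
lambda = 0.0468

0.0468 m


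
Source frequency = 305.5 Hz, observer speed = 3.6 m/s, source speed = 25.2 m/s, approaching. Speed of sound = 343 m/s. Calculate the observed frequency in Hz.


Given values:
  f_s = 305.5 Hz, v_o = 3.6 m/s, v_s = 25.2 m/s
  Direction: approaching
Formula: f_o = f_s * (c + v_o) / (c - v_s)
Numerator: c + v_o = 343 + 3.6 = 346.6
Denominator: c - v_s = 343 - 25.2 = 317.8
f_o = 305.5 * 346.6 / 317.8 = 333.19

333.19 Hz


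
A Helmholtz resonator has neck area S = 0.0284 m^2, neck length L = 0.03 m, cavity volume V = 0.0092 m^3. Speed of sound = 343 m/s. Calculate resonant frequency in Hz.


Given values:
  S = 0.0284 m^2, L = 0.03 m, V = 0.0092 m^3, c = 343 m/s
Formula: f = (c / (2*pi)) * sqrt(S / (V * L))
Compute V * L = 0.0092 * 0.03 = 0.000276
Compute S / (V * L) = 0.0284 / 0.000276 = 102.8986
Compute sqrt(102.8986) = 10.143895
Compute c / (2*pi) = 343 / 6.283185 = 54.590148
f = 54.590148 * 10.143895 = 553.76

553.76 Hz


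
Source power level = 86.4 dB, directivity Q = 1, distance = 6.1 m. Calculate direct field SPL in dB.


Given values:
  Lw = 86.4 dB, Q = 1, r = 6.1 m
Formula: SPL = Lw + 10 * log10(Q / (4 * pi * r^2))
Compute 4 * pi * r^2 = 4 * pi * 6.1^2 = 467.5947
Compute Q / denom = 1 / 467.5947 = 0.0021386
Compute 10 * log10(0.0021386) = -26.6987
SPL = 86.4 + (-26.6987) = 59.7

59.7 dB


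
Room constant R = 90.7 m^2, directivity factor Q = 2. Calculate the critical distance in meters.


Given values:
  R = 90.7 m^2, Q = 2
Formula: d_c = 0.141 * sqrt(Q * R)
Compute Q * R = 2 * 90.7 = 181.4
Compute sqrt(181.4) = 13.4685
d_c = 0.141 * 13.4685 = 1.899

1.899 m


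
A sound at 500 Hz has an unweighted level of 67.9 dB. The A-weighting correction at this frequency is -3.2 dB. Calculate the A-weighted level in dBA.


Given values:
  SPL = 67.9 dB
  A-weighting at 500 Hz = -3.2 dB
Formula: L_A = SPL + A_weight
L_A = 67.9 + (-3.2)
L_A = 64.7

64.7 dBA


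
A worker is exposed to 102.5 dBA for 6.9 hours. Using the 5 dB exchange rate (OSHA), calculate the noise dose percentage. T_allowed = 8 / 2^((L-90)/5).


Given values:
  L = 102.5 dBA, T = 6.9 hours
Formula: T_allowed = 8 / 2^((L - 90) / 5)
Compute exponent: (102.5 - 90) / 5 = 2.5
Compute 2^(2.5) = 5.656854
T_allowed = 8 / 5.656854 = 1.414214 hours
Dose = (T / T_allowed) * 100
Dose = (6.9 / 1.414214) * 100 = 487.9

487.9 %


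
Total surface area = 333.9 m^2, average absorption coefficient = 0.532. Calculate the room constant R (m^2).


Given values:
  S = 333.9 m^2, alpha = 0.532
Formula: R = S * alpha / (1 - alpha)
Numerator: 333.9 * 0.532 = 177.6348
Denominator: 1 - 0.532 = 0.468
R = 177.6348 / 0.468 = 379.56

379.56 m^2


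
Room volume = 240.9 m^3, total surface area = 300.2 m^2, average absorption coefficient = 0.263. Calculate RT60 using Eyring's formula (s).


Given values:
  V = 240.9 m^3, S = 300.2 m^2, alpha = 0.263
Formula: RT60 = 0.161 * V / (-S * ln(1 - alpha))
Compute ln(1 - 0.263) = ln(0.737) = -0.305167
Denominator: -300.2 * -0.305167 = 91.6111
Numerator: 0.161 * 240.9 = 38.7849
RT60 = 38.7849 / 91.6111 = 0.423

0.423 s


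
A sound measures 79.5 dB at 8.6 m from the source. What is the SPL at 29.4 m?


Given values:
  SPL1 = 79.5 dB, r1 = 8.6 m, r2 = 29.4 m
Formula: SPL2 = SPL1 - 20 * log10(r2 / r1)
Compute ratio: r2 / r1 = 29.4 / 8.6 = 3.4186
Compute log10: log10(3.4186) = 0.533848
Compute drop: 20 * 0.533848 = 10.677
SPL2 = 79.5 - 10.677 = 68.82

68.82 dB


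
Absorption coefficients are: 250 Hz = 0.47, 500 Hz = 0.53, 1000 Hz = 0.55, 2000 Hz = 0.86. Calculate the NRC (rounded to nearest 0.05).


Given values:
  a_250 = 0.47, a_500 = 0.53
  a_1000 = 0.55, a_2000 = 0.86
Formula: NRC = (a250 + a500 + a1000 + a2000) / 4
Sum = 0.47 + 0.53 + 0.55 + 0.86 = 2.41
NRC = 2.41 / 4 = 0.6025
Rounded to nearest 0.05: 0.6

0.6


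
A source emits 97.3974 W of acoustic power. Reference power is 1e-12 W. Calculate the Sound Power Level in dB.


Given values:
  W = 97.3974 W
  W_ref = 1e-12 W
Formula: SWL = 10 * log10(W / W_ref)
Compute ratio: W / W_ref = 97397400000000
Compute log10: log10(97397400000000) = 13.988547
Multiply: SWL = 10 * 13.988547 = 139.89

139.89 dB


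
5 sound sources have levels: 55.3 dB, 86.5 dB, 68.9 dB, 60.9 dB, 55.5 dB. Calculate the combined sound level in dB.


Formula: L_total = 10 * log10( sum(10^(Li/10)) )
  Source 1: 10^(55.3/10) = 338844.1561
  Source 2: 10^(86.5/10) = 446683592.151
  Source 3: 10^(68.9/10) = 7762471.1663
  Source 4: 10^(60.9/10) = 1230268.7708
  Source 5: 10^(55.5/10) = 354813.3892
Sum of linear values = 456369989.6334
L_total = 10 * log10(456369989.6334) = 86.59

86.59 dB


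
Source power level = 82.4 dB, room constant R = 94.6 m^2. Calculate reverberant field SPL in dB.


Given values:
  Lw = 82.4 dB, R = 94.6 m^2
Formula: SPL = Lw + 10 * log10(4 / R)
Compute 4 / R = 4 / 94.6 = 0.042283
Compute 10 * log10(0.042283) = -13.7383
SPL = 82.4 + (-13.7383) = 68.66

68.66 dB


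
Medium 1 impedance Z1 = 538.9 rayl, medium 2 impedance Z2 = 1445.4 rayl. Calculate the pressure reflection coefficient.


Given values:
  Z1 = 538.9 rayl, Z2 = 1445.4 rayl
Formula: R = (Z2 - Z1) / (Z2 + Z1)
Numerator: Z2 - Z1 = 1445.4 - 538.9 = 906.5
Denominator: Z2 + Z1 = 1445.4 + 538.9 = 1984.3
R = 906.5 / 1984.3 = 0.4568

0.4568


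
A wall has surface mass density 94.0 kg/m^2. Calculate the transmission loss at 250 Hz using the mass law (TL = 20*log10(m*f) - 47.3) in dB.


Given values:
  m = 94.0 kg/m^2, f = 250 Hz
Formula: TL = 20 * log10(m * f) - 47.3
Compute m * f = 94.0 * 250 = 23500.0
Compute log10(23500.0) = 4.371068
Compute 20 * 4.371068 = 87.4214
TL = 87.4214 - 47.3 = 40.12

40.12 dB


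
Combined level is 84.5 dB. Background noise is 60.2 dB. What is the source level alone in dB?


Given values:
  L_total = 84.5 dB, L_bg = 60.2 dB
Formula: L_source = 10 * log10(10^(L_total/10) - 10^(L_bg/10))
Convert to linear:
  10^(84.5/10) = 281838293.1264
  10^(60.2/10) = 1047128.5481
Difference: 281838293.1264 - 1047128.5481 = 280791164.5783
L_source = 10 * log10(280791164.5783) = 84.48

84.48 dB


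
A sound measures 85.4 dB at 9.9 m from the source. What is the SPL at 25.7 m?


Given values:
  SPL1 = 85.4 dB, r1 = 9.9 m, r2 = 25.7 m
Formula: SPL2 = SPL1 - 20 * log10(r2 / r1)
Compute ratio: r2 / r1 = 25.7 / 9.9 = 2.596
Compute log10: log10(2.596) = 0.414305
Compute drop: 20 * 0.414305 = 8.2861
SPL2 = 85.4 - 8.2861 = 77.11

77.11 dB


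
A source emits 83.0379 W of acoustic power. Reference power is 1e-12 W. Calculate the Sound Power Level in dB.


Given values:
  W = 83.0379 W
  W_ref = 1e-12 W
Formula: SWL = 10 * log10(W / W_ref)
Compute ratio: W / W_ref = 83037900000000
Compute log10: log10(83037900000000) = 13.919276
Multiply: SWL = 10 * 13.919276 = 139.19

139.19 dB


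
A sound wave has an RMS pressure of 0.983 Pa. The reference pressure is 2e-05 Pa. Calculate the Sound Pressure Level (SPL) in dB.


Given values:
  p = 0.983 Pa
  p_ref = 2e-05 Pa
Formula: SPL = 20 * log10(p / p_ref)
Compute ratio: p / p_ref = 0.983 / 2e-05 = 49150
Compute log10: log10(49150) = 4.691524
Multiply: SPL = 20 * 4.691524 = 93.83

93.83 dB


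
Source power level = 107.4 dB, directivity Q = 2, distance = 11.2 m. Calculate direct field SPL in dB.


Given values:
  Lw = 107.4 dB, Q = 2, r = 11.2 m
Formula: SPL = Lw + 10 * log10(Q / (4 * pi * r^2))
Compute 4 * pi * r^2 = 4 * pi * 11.2^2 = 1576.3255
Compute Q / denom = 2 / 1576.3255 = 0.00126877
Compute 10 * log10(0.00126877) = -28.9662
SPL = 107.4 + (-28.9662) = 78.43

78.43 dB


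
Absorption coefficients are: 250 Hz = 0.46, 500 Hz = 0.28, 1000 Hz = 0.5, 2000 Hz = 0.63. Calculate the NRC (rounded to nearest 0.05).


Given values:
  a_250 = 0.46, a_500 = 0.28
  a_1000 = 0.5, a_2000 = 0.63
Formula: NRC = (a250 + a500 + a1000 + a2000) / 4
Sum = 0.46 + 0.28 + 0.5 + 0.63 = 1.87
NRC = 1.87 / 4 = 0.4675
Rounded to nearest 0.05: 0.45

0.45


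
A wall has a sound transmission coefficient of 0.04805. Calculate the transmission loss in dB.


Given values:
  tau = 0.04805
Formula: TL = 10 * log10(1 / tau)
Compute 1 / tau = 1 / 0.04805 = 20.8117
Compute log10(20.8117) = 1.318308
TL = 10 * 1.318308 = 13.18

13.18 dB


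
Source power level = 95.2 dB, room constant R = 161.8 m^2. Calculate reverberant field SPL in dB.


Given values:
  Lw = 95.2 dB, R = 161.8 m^2
Formula: SPL = Lw + 10 * log10(4 / R)
Compute 4 / R = 4 / 161.8 = 0.024722
Compute 10 * log10(0.024722) = -16.0692
SPL = 95.2 + (-16.0692) = 79.13

79.13 dB


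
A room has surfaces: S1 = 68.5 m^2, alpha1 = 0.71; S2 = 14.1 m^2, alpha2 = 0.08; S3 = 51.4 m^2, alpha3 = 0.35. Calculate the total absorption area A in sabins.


Given surfaces:
  Surface 1: 68.5 * 0.71 = 48.635
  Surface 2: 14.1 * 0.08 = 1.128
  Surface 3: 51.4 * 0.35 = 17.99
Formula: A = sum(Si * alpha_i)
A = 48.635 + 1.128 + 17.99
A = 67.75

67.75 sabins


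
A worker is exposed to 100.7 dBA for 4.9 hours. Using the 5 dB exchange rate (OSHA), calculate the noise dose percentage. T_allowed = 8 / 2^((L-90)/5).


Given values:
  L = 100.7 dBA, T = 4.9 hours
Formula: T_allowed = 8 / 2^((L - 90) / 5)
Compute exponent: (100.7 - 90) / 5 = 2.14
Compute 2^(2.14) = 4.40762
T_allowed = 8 / 4.40762 = 1.815039 hours
Dose = (T / T_allowed) * 100
Dose = (4.9 / 1.815039) * 100 = 269.97

269.97 %


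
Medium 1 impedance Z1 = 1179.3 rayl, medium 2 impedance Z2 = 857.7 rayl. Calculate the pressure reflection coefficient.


Given values:
  Z1 = 1179.3 rayl, Z2 = 857.7 rayl
Formula: R = (Z2 - Z1) / (Z2 + Z1)
Numerator: Z2 - Z1 = 857.7 - 1179.3 = -321.6
Denominator: Z2 + Z1 = 857.7 + 1179.3 = 2037.0
R = -321.6 / 2037.0 = -0.1579

-0.1579


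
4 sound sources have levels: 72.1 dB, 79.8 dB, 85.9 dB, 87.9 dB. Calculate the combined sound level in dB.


Formula: L_total = 10 * log10( sum(10^(Li/10)) )
  Source 1: 10^(72.1/10) = 16218100.9736
  Source 2: 10^(79.8/10) = 95499258.6021
  Source 3: 10^(85.9/10) = 389045144.9943
  Source 4: 10^(87.9/10) = 616595001.8615
Sum of linear values = 1117357506.4315
L_total = 10 * log10(1117357506.4315) = 90.48

90.48 dB


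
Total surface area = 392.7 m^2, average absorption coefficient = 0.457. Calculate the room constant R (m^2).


Given values:
  S = 392.7 m^2, alpha = 0.457
Formula: R = S * alpha / (1 - alpha)
Numerator: 392.7 * 0.457 = 179.4639
Denominator: 1 - 0.457 = 0.543
R = 179.4639 / 0.543 = 330.5

330.5 m^2


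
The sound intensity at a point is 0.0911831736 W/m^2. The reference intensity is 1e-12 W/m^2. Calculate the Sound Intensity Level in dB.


Given values:
  I = 0.0911831736 W/m^2
  I_ref = 1e-12 W/m^2
Formula: SIL = 10 * log10(I / I_ref)
Compute ratio: I / I_ref = 91183173600
Compute log10: log10(91183173600) = 10.959915
Multiply: SIL = 10 * 10.959915 = 109.6

109.6 dB


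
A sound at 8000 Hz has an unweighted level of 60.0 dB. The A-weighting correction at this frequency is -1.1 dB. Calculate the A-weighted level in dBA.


Given values:
  SPL = 60.0 dB
  A-weighting at 8000 Hz = -1.1 dB
Formula: L_A = SPL + A_weight
L_A = 60.0 + (-1.1)
L_A = 58.9

58.9 dBA


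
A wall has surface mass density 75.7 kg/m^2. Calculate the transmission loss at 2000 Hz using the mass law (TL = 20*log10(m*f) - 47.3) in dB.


Given values:
  m = 75.7 kg/m^2, f = 2000 Hz
Formula: TL = 20 * log10(m * f) - 47.3
Compute m * f = 75.7 * 2000 = 151400.0
Compute log10(151400.0) = 5.180126
Compute 20 * 5.180126 = 103.6025
TL = 103.6025 - 47.3 = 56.3

56.3 dB


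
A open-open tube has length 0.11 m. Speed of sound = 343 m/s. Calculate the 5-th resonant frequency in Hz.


Given values:
  Tube type: open-open, L = 0.11 m, c = 343 m/s, n = 5
Formula: f_n = n * c / (2 * L)
Compute 2 * L = 2 * 0.11 = 0.22
f = 5 * 343 / 0.22
f = 7795.45

7795.45 Hz


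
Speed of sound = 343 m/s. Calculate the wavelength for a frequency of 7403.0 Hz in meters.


Given values:
  c = 343 m/s, f = 7403.0 Hz
Formula: lambda = c / f
lambda = 343 / 7403.0
lambda = 0.0463

0.0463 m


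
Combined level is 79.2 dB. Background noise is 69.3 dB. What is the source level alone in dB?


Given values:
  L_total = 79.2 dB, L_bg = 69.3 dB
Formula: L_source = 10 * log10(10^(L_total/10) - 10^(L_bg/10))
Convert to linear:
  10^(79.2/10) = 83176377.1103
  10^(69.3/10) = 8511380.382
Difference: 83176377.1103 - 8511380.382 = 74664996.7283
L_source = 10 * log10(74664996.7283) = 78.73

78.73 dB


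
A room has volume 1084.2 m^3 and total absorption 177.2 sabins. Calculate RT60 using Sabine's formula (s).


Given values:
  V = 1084.2 m^3
  A = 177.2 sabins
Formula: RT60 = 0.161 * V / A
Numerator: 0.161 * 1084.2 = 174.5562
RT60 = 174.5562 / 177.2 = 0.985

0.985 s


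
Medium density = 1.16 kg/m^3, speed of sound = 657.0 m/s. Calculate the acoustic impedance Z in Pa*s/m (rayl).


Given values:
  rho = 1.16 kg/m^3
  c = 657.0 m/s
Formula: Z = rho * c
Z = 1.16 * 657.0
Z = 762.12

762.12 rayl


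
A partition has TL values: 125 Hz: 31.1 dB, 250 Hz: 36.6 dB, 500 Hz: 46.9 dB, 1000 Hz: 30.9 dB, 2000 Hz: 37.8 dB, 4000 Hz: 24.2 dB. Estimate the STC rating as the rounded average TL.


Given TL values at each frequency:
  125 Hz: 31.1 dB
  250 Hz: 36.6 dB
  500 Hz: 46.9 dB
  1000 Hz: 30.9 dB
  2000 Hz: 37.8 dB
  4000 Hz: 24.2 dB
Formula: STC ~ round(average of TL values)
Sum = 31.1 + 36.6 + 46.9 + 30.9 + 37.8 + 24.2 = 207.5
Average = 207.5 / 6 = 34.58
Rounded: 35

35


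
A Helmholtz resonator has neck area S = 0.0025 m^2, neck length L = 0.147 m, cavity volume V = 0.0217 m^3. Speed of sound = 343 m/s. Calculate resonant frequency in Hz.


Given values:
  S = 0.0025 m^2, L = 0.147 m, V = 0.0217 m^3, c = 343 m/s
Formula: f = (c / (2*pi)) * sqrt(S / (V * L))
Compute V * L = 0.0217 * 0.147 = 0.0031899
Compute S / (V * L) = 0.0025 / 0.0031899 = 0.7837
Compute sqrt(0.7837) = 0.885268
Compute c / (2*pi) = 343 / 6.283185 = 54.590148
f = 54.590148 * 0.885268 = 48.33

48.33 Hz


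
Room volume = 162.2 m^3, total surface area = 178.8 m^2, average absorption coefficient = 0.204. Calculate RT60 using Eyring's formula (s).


Given values:
  V = 162.2 m^3, S = 178.8 m^2, alpha = 0.204
Formula: RT60 = 0.161 * V / (-S * ln(1 - alpha))
Compute ln(1 - 0.204) = ln(0.796) = -0.228156
Denominator: -178.8 * -0.228156 = 40.7943
Numerator: 0.161 * 162.2 = 26.1142
RT60 = 26.1142 / 40.7943 = 0.64

0.64 s


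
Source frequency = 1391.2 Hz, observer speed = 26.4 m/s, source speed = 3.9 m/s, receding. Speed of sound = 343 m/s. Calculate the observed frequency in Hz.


Given values:
  f_s = 1391.2 Hz, v_o = 26.4 m/s, v_s = 3.9 m/s
  Direction: receding
Formula: f_o = f_s * (c - v_o) / (c + v_s)
Numerator: c - v_o = 343 - 26.4 = 316.6
Denominator: c + v_s = 343 + 3.9 = 346.9
f_o = 1391.2 * 316.6 / 346.9 = 1269.69

1269.69 Hz


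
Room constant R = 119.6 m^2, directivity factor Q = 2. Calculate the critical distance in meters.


Given values:
  R = 119.6 m^2, Q = 2
Formula: d_c = 0.141 * sqrt(Q * R)
Compute Q * R = 2 * 119.6 = 239.2
Compute sqrt(239.2) = 15.4661
d_c = 0.141 * 15.4661 = 2.181

2.181 m


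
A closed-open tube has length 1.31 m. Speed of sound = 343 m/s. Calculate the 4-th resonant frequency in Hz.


Given values:
  Tube type: closed-open, L = 1.31 m, c = 343 m/s, n = 4
Formula: f_n = (2n - 1) * c / (4 * L)
Compute 2n - 1 = 2*4 - 1 = 7
Compute 4 * L = 4 * 1.31 = 5.24
f = 7 * 343 / 5.24
f = 458.21

458.21 Hz


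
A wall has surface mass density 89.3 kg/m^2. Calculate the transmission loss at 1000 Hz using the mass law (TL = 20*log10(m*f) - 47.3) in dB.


Given values:
  m = 89.3 kg/m^2, f = 1000 Hz
Formula: TL = 20 * log10(m * f) - 47.3
Compute m * f = 89.3 * 1000 = 89300.0
Compute log10(89300.0) = 4.950851
Compute 20 * 4.950851 = 99.017
TL = 99.017 - 47.3 = 51.72

51.72 dB


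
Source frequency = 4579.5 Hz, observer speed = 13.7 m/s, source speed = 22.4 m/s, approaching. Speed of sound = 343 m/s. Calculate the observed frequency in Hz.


Given values:
  f_s = 4579.5 Hz, v_o = 13.7 m/s, v_s = 22.4 m/s
  Direction: approaching
Formula: f_o = f_s * (c + v_o) / (c - v_s)
Numerator: c + v_o = 343 + 13.7 = 356.7
Denominator: c - v_s = 343 - 22.4 = 320.6
f_o = 4579.5 * 356.7 / 320.6 = 5095.16

5095.16 Hz


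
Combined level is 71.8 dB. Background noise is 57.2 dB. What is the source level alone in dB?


Given values:
  L_total = 71.8 dB, L_bg = 57.2 dB
Formula: L_source = 10 * log10(10^(L_total/10) - 10^(L_bg/10))
Convert to linear:
  10^(71.8/10) = 15135612.4844
  10^(57.2/10) = 524807.4602
Difference: 15135612.4844 - 524807.4602 = 14610805.0242
L_source = 10 * log10(14610805.0242) = 71.65

71.65 dB


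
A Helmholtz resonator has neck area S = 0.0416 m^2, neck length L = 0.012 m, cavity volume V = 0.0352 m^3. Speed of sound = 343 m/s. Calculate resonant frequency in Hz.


Given values:
  S = 0.0416 m^2, L = 0.012 m, V = 0.0352 m^3, c = 343 m/s
Formula: f = (c / (2*pi)) * sqrt(S / (V * L))
Compute V * L = 0.0352 * 0.012 = 0.0004224
Compute S / (V * L) = 0.0416 / 0.0004224 = 98.4848
Compute sqrt(98.4848) = 9.923951
Compute c / (2*pi) = 343 / 6.283185 = 54.590148
f = 54.590148 * 9.923951 = 541.75

541.75 Hz


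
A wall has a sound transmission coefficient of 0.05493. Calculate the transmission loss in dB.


Given values:
  tau = 0.05493
Formula: TL = 10 * log10(1 / tau)
Compute 1 / tau = 1 / 0.05493 = 18.205
Compute log10(18.205) = 1.260191
TL = 10 * 1.260191 = 12.6

12.6 dB


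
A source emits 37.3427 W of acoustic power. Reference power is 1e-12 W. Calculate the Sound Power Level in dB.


Given values:
  W = 37.3427 W
  W_ref = 1e-12 W
Formula: SWL = 10 * log10(W / W_ref)
Compute ratio: W / W_ref = 37342700000000
Compute log10: log10(37342700000000) = 13.572206
Multiply: SWL = 10 * 13.572206 = 135.72

135.72 dB


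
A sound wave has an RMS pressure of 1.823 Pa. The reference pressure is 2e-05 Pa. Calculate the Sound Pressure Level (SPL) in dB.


Given values:
  p = 1.823 Pa
  p_ref = 2e-05 Pa
Formula: SPL = 20 * log10(p / p_ref)
Compute ratio: p / p_ref = 1.823 / 2e-05 = 91150
Compute log10: log10(91150) = 4.959757
Multiply: SPL = 20 * 4.959757 = 99.2

99.2 dB


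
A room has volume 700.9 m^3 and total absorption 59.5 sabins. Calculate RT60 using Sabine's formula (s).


Given values:
  V = 700.9 m^3
  A = 59.5 sabins
Formula: RT60 = 0.161 * V / A
Numerator: 0.161 * 700.9 = 112.8449
RT60 = 112.8449 / 59.5 = 1.897

1.897 s


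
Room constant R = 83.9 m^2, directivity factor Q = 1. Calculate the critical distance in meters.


Given values:
  R = 83.9 m^2, Q = 1
Formula: d_c = 0.141 * sqrt(Q * R)
Compute Q * R = 1 * 83.9 = 83.9
Compute sqrt(83.9) = 9.1597
d_c = 0.141 * 9.1597 = 1.292

1.292 m


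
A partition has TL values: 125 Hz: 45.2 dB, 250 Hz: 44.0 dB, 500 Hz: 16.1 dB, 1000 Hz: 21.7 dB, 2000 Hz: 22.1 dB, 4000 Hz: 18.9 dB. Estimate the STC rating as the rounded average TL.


Given TL values at each frequency:
  125 Hz: 45.2 dB
  250 Hz: 44.0 dB
  500 Hz: 16.1 dB
  1000 Hz: 21.7 dB
  2000 Hz: 22.1 dB
  4000 Hz: 18.9 dB
Formula: STC ~ round(average of TL values)
Sum = 45.2 + 44.0 + 16.1 + 21.7 + 22.1 + 18.9 = 168.0
Average = 168.0 / 6 = 28.0
Rounded: 28

28


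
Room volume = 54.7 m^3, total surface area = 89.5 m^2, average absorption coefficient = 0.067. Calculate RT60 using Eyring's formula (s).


Given values:
  V = 54.7 m^3, S = 89.5 m^2, alpha = 0.067
Formula: RT60 = 0.161 * V / (-S * ln(1 - alpha))
Compute ln(1 - 0.067) = ln(0.933) = -0.06935
Denominator: -89.5 * -0.06935 = 6.2068
Numerator: 0.161 * 54.7 = 8.8067
RT60 = 8.8067 / 6.2068 = 1.419

1.419 s


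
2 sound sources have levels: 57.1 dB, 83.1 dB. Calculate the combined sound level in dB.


Formula: L_total = 10 * log10( sum(10^(Li/10)) )
  Source 1: 10^(57.1/10) = 512861.384
  Source 2: 10^(83.1/10) = 204173794.467
Sum of linear values = 204686655.851
L_total = 10 * log10(204686655.851) = 83.11

83.11 dB


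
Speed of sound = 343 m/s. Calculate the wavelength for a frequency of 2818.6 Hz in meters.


Given values:
  c = 343 m/s, f = 2818.6 Hz
Formula: lambda = c / f
lambda = 343 / 2818.6
lambda = 0.1217

0.1217 m


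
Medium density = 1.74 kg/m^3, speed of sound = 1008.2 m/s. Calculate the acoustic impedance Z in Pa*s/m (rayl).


Given values:
  rho = 1.74 kg/m^3
  c = 1008.2 m/s
Formula: Z = rho * c
Z = 1.74 * 1008.2
Z = 1754.27

1754.27 rayl


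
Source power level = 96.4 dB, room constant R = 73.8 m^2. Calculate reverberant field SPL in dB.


Given values:
  Lw = 96.4 dB, R = 73.8 m^2
Formula: SPL = Lw + 10 * log10(4 / R)
Compute 4 / R = 4 / 73.8 = 0.054201
Compute 10 * log10(0.054201) = -12.6599
SPL = 96.4 + (-12.6599) = 83.74

83.74 dB


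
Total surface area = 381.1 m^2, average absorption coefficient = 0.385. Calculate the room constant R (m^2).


Given values:
  S = 381.1 m^2, alpha = 0.385
Formula: R = S * alpha / (1 - alpha)
Numerator: 381.1 * 0.385 = 146.7235
Denominator: 1 - 0.385 = 0.615
R = 146.7235 / 0.615 = 238.57

238.57 m^2


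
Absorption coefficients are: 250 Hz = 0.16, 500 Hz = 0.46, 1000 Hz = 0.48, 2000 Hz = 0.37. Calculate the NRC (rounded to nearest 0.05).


Given values:
  a_250 = 0.16, a_500 = 0.46
  a_1000 = 0.48, a_2000 = 0.37
Formula: NRC = (a250 + a500 + a1000 + a2000) / 4
Sum = 0.16 + 0.46 + 0.48 + 0.37 = 1.47
NRC = 1.47 / 4 = 0.3675
Rounded to nearest 0.05: 0.35

0.35


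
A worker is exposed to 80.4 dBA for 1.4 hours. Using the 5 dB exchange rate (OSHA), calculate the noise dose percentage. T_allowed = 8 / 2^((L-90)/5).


Given values:
  L = 80.4 dBA, T = 1.4 hours
Formula: T_allowed = 8 / 2^((L - 90) / 5)
Compute exponent: (80.4 - 90) / 5 = -1.92
Compute 2^(-1.92) = 0.264255
T_allowed = 8 / 0.264255 = 30.273789 hours
Dose = (T / T_allowed) * 100
Dose = (1.4 / 30.273789) * 100 = 4.62

4.62 %


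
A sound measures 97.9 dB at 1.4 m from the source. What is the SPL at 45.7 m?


Given values:
  SPL1 = 97.9 dB, r1 = 1.4 m, r2 = 45.7 m
Formula: SPL2 = SPL1 - 20 * log10(r2 / r1)
Compute ratio: r2 / r1 = 45.7 / 1.4 = 32.6429
Compute log10: log10(32.6429) = 1.513789
Compute drop: 20 * 1.513789 = 30.2758
SPL2 = 97.9 - 30.2758 = 67.62

67.62 dB


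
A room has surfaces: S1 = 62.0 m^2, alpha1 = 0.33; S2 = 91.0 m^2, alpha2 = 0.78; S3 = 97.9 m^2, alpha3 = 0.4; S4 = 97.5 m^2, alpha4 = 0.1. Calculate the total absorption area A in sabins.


Given surfaces:
  Surface 1: 62.0 * 0.33 = 20.46
  Surface 2: 91.0 * 0.78 = 70.98
  Surface 3: 97.9 * 0.4 = 39.16
  Surface 4: 97.5 * 0.1 = 9.75
Formula: A = sum(Si * alpha_i)
A = 20.46 + 70.98 + 39.16 + 9.75
A = 140.35

140.35 sabins


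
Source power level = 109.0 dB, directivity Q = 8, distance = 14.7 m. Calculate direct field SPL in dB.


Given values:
  Lw = 109.0 dB, Q = 8, r = 14.7 m
Formula: SPL = Lw + 10 * log10(Q / (4 * pi * r^2))
Compute 4 * pi * r^2 = 4 * pi * 14.7^2 = 2715.467
Compute Q / denom = 8 / 2715.467 = 0.00294609
Compute 10 * log10(0.00294609) = -25.3075
SPL = 109.0 + (-25.3075) = 83.69

83.69 dB


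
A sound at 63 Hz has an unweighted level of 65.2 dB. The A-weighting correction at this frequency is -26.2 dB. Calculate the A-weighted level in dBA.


Given values:
  SPL = 65.2 dB
  A-weighting at 63 Hz = -26.2 dB
Formula: L_A = SPL + A_weight
L_A = 65.2 + (-26.2)
L_A = 39.0

39.0 dBA


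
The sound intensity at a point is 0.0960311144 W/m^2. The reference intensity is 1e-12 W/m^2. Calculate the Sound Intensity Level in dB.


Given values:
  I = 0.0960311144 W/m^2
  I_ref = 1e-12 W/m^2
Formula: SIL = 10 * log10(I / I_ref)
Compute ratio: I / I_ref = 96031114400
Compute log10: log10(96031114400) = 10.982412
Multiply: SIL = 10 * 10.982412 = 109.82

109.82 dB


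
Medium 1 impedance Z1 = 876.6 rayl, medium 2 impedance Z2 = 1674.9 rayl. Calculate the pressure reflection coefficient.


Given values:
  Z1 = 876.6 rayl, Z2 = 1674.9 rayl
Formula: R = (Z2 - Z1) / (Z2 + Z1)
Numerator: Z2 - Z1 = 1674.9 - 876.6 = 798.3
Denominator: Z2 + Z1 = 1674.9 + 876.6 = 2551.5
R = 798.3 / 2551.5 = 0.3129

0.3129


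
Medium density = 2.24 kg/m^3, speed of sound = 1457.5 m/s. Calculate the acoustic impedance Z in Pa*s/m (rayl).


Given values:
  rho = 2.24 kg/m^3
  c = 1457.5 m/s
Formula: Z = rho * c
Z = 2.24 * 1457.5
Z = 3264.8

3264.8 rayl


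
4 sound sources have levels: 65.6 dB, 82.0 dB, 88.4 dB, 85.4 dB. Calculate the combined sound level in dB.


Formula: L_total = 10 * log10( sum(10^(Li/10)) )
  Source 1: 10^(65.6/10) = 3630780.5477
  Source 2: 10^(82.0/10) = 158489319.2461
  Source 3: 10^(88.4/10) = 691830970.9189
  Source 4: 10^(85.4/10) = 346736850.4525
Sum of linear values = 1200687921.1652
L_total = 10 * log10(1200687921.1652) = 90.79

90.79 dB


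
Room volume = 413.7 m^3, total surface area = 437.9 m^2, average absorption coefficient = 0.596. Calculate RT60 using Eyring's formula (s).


Given values:
  V = 413.7 m^3, S = 437.9 m^2, alpha = 0.596
Formula: RT60 = 0.161 * V / (-S * ln(1 - alpha))
Compute ln(1 - 0.596) = ln(0.404) = -0.90634
Denominator: -437.9 * -0.90634 = 396.8863
Numerator: 0.161 * 413.7 = 66.6057
RT60 = 66.6057 / 396.8863 = 0.168

0.168 s


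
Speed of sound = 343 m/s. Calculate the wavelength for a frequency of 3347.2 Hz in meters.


Given values:
  c = 343 m/s, f = 3347.2 Hz
Formula: lambda = c / f
lambda = 343 / 3347.2
lambda = 0.1025

0.1025 m


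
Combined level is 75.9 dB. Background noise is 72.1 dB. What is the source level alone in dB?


Given values:
  L_total = 75.9 dB, L_bg = 72.1 dB
Formula: L_source = 10 * log10(10^(L_total/10) - 10^(L_bg/10))
Convert to linear:
  10^(75.9/10) = 38904514.4994
  10^(72.1/10) = 16218100.9736
Difference: 38904514.4994 - 16218100.9736 = 22686413.5258
L_source = 10 * log10(22686413.5258) = 73.56

73.56 dB


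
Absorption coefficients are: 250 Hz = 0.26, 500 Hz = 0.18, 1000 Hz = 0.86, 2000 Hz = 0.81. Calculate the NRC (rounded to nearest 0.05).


Given values:
  a_250 = 0.26, a_500 = 0.18
  a_1000 = 0.86, a_2000 = 0.81
Formula: NRC = (a250 + a500 + a1000 + a2000) / 4
Sum = 0.26 + 0.18 + 0.86 + 0.81 = 2.11
NRC = 2.11 / 4 = 0.5275
Rounded to nearest 0.05: 0.55

0.55


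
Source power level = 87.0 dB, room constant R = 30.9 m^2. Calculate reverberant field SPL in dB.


Given values:
  Lw = 87.0 dB, R = 30.9 m^2
Formula: SPL = Lw + 10 * log10(4 / R)
Compute 4 / R = 4 / 30.9 = 0.12945
Compute 10 * log10(0.12945) = -8.879
SPL = 87.0 + (-8.879) = 78.12

78.12 dB


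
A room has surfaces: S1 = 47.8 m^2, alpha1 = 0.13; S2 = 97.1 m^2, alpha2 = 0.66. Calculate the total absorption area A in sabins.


Given surfaces:
  Surface 1: 47.8 * 0.13 = 6.214
  Surface 2: 97.1 * 0.66 = 64.086
Formula: A = sum(Si * alpha_i)
A = 6.214 + 64.086
A = 70.3

70.3 sabins


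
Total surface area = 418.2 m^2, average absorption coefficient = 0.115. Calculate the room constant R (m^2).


Given values:
  S = 418.2 m^2, alpha = 0.115
Formula: R = S * alpha / (1 - alpha)
Numerator: 418.2 * 0.115 = 48.093
Denominator: 1 - 0.115 = 0.885
R = 48.093 / 0.885 = 54.34

54.34 m^2


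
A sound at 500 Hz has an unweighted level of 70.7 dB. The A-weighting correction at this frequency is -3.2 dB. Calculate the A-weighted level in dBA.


Given values:
  SPL = 70.7 dB
  A-weighting at 500 Hz = -3.2 dB
Formula: L_A = SPL + A_weight
L_A = 70.7 + (-3.2)
L_A = 67.5

67.5 dBA


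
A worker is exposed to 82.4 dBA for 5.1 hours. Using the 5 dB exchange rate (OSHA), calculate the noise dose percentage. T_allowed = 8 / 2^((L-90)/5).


Given values:
  L = 82.4 dBA, T = 5.1 hours
Formula: T_allowed = 8 / 2^((L - 90) / 5)
Compute exponent: (82.4 - 90) / 5 = -1.52
Compute 2^(-1.52) = 0.348686
T_allowed = 8 / 0.348686 = 22.943278 hours
Dose = (T / T_allowed) * 100
Dose = (5.1 / 22.943278) * 100 = 22.23

22.23 %


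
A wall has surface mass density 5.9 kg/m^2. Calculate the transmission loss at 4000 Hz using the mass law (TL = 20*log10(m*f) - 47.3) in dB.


Given values:
  m = 5.9 kg/m^2, f = 4000 Hz
Formula: TL = 20 * log10(m * f) - 47.3
Compute m * f = 5.9 * 4000 = 23600.0
Compute log10(23600.0) = 4.372912
Compute 20 * 4.372912 = 87.4582
TL = 87.4582 - 47.3 = 40.16

40.16 dB


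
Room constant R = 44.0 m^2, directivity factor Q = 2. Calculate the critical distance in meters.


Given values:
  R = 44.0 m^2, Q = 2
Formula: d_c = 0.141 * sqrt(Q * R)
Compute Q * R = 2 * 44.0 = 88.0
Compute sqrt(88.0) = 9.3808
d_c = 0.141 * 9.3808 = 1.323

1.323 m


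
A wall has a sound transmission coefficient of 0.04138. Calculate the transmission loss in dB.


Given values:
  tau = 0.04138
Formula: TL = 10 * log10(1 / tau)
Compute 1 / tau = 1 / 0.04138 = 24.1663
Compute log10(24.1663) = 1.38321
TL = 10 * 1.38321 = 13.83

13.83 dB
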